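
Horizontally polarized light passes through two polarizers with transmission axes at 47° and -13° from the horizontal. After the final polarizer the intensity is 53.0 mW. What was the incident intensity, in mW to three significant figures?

I₁ = I₀ cos²(47° − 0°) = I₀ cos²(47°) = 0.4651 I₀.
I₂ = I₁ cos²(-13° − 47°) = 0.4651 I₀ · cos²(60°) = 0.1163 I₀.
So 53.0 mW = 0.1163 I₀, giving I₀ = 53.0/0.1163 = 455.8 mW.

I₀ ≈ 456 mW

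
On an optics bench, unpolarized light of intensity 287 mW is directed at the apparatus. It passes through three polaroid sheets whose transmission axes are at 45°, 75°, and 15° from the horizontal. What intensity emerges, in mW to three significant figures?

I ≈ 26.9 mW

Unpolarized light through the first polarizer → I₁ = 287 mW/2 = 143.5 mW, polarized at 45°.
I₂ = I₁ · cos²(30°) = 143.5 · 0.75 = 107.6 mW.
I₃ = I₂ · cos²(60°) = 107.6 · 0.25 = 26.91 mW.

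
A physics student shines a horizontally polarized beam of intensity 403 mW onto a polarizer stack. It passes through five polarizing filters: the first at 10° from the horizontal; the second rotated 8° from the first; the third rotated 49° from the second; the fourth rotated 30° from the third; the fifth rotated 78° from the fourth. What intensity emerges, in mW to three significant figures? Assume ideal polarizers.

I ≈ 5.35 mW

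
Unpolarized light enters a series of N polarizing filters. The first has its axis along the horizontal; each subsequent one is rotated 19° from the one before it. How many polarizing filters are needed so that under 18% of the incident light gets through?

First polarizer halves the unpolarized light: factor 1/2.
Each further stage multiplies by cos²(19°) = 0.894.
After N polarizers: T = 0.5·0.894^(N−1). Require T < 0.18 ⇒ N−1 > ln(0.18/0.5)/ln(0.894) = 9.12, so N−1 ≥ 10 and N = 11.
Check: N=11 gives T = 0.1631 < 0.18; N=10 gives T = 0.1824.

N = 11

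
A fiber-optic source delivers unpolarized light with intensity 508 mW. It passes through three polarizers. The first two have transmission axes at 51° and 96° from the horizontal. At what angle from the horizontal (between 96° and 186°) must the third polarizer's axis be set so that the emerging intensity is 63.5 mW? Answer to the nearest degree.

Unpolarized light through the first polarizer → I₁ = ½ I₀, now polarized at 51°.
I₂ = I₁ cos²(96° − 51°) = 0.5 I₀ · cos²(45°) = 0.25 I₀.
Target fraction: 63.5 / 508 mW = 0.125 of I₀.
Need I₃/I₀ = 0.125, so cos²(θ − 96°) = 0.125 / 0.25 = 0.5.
θ − 96° = arccos(√0.5) = 45.0°, giving θ ≈ 96 + 45.0 = 141.0°.

θ ≈ 141°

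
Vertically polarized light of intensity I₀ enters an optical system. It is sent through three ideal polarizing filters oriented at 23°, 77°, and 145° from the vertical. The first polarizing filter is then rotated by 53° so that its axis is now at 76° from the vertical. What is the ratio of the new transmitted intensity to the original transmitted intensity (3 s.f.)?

I_new/I_old ≈ 0.200

Before rotation:
By Malus's law, I₁ = I₀ cos²(23° − 0°) = I₀ cos²(23°) = 0.8473 I₀.
I₂ = I₁ cos²(77° − 23°) = 0.8473 I₀ · cos²(54°) = 0.2927 I₀.
I₃ = I₂ cos²(145° − 77°) = 0.2927 I₀ · cos²(68°) = 0.04108 I₀.
After rotation:
I₁ = I₀ cos²(76° − 0°) = I₀ cos²(76°) = 0.05853 I₀.
I₂ = I₁ cos²(77° − 76°) = 0.05853 I₀ · cos²(1°) = 0.05851 I₀.
I₃ = I₂ cos²(145° − 77°) = 0.05851 I₀ · cos²(68°) = 0.00821 I₀.
Ratio = 0.00821 / 0.04108 = 0.1999.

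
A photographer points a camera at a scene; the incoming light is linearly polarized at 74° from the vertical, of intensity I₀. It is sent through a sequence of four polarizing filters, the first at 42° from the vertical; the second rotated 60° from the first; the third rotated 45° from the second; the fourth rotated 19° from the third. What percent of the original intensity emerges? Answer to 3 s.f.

≈ 8.04%

I₁ = I₀ cos²(42° − 74°) = I₀ cos²(32°) = 0.7192 I₀.
I₂ = I₁ cos²(60°) = 0.7192 · 0.25 I₀ = 0.1798 I₀.
I₃ = I₂ cos²(45°) = 0.1798 · 0.5 I₀ = 0.0899 I₀.
I₄ = I₃ cos²(19°) = 0.0899 · 0.894 I₀ = 0.08037 I₀.
That is 8.037% of the incident intensity.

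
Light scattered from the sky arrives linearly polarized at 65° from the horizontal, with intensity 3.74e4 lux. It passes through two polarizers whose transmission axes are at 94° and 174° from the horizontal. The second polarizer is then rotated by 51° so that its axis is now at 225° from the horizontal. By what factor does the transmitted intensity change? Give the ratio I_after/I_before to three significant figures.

I_new/I_old ≈ 14.3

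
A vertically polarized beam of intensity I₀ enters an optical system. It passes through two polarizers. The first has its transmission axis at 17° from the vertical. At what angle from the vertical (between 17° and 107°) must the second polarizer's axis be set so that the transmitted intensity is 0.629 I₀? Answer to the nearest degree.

I₁ = I₀ cos²(17° − 0°) = I₀ cos²(17°) = 0.9145 I₀.
Need I₂/I₀ = 0.629, so cos²(θ − 17°) = 0.629 / 0.9145 = 0.6878.
θ − 17° = arccos(√0.6878) = 34.0°, giving θ ≈ 17 + 34.0 = 51.0°.

θ ≈ 51°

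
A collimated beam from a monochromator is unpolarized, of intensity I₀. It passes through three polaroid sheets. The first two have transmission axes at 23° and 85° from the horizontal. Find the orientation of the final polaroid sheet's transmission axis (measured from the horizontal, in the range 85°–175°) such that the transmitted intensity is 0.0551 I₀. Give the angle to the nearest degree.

θ ≈ 130°

Unpolarized light through the first polarizer → I₁ = ½ I₀, now polarized at 23°.
I₂ = I₁ cos²(85° − 23°) = 0.5 I₀ · cos²(62°) = 0.1102 I₀.
Need I₃/I₀ = 0.0551, so cos²(θ − 85°) = 0.0551 / 0.1102 = 0.5.
θ − 85° = arccos(√0.5) = 45.0°, giving θ ≈ 85 + 45.0 = 130.0°.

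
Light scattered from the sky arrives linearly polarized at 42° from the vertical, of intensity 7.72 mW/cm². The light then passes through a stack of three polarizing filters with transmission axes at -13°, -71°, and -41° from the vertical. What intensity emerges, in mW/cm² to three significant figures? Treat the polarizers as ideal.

I ≈ 0.535 mW/cm²

By Malus's law, I₁ = 7.72 mW/cm² · cos²(55°) = 2.54 mW/cm².
I₂ = I₁ · cos²(58°) = 2.54 · 0.2808 = 0.7132 mW/cm².
I₃ = I₂ · cos²(30°) = 0.7132 · 0.75 = 0.5349 mW/cm².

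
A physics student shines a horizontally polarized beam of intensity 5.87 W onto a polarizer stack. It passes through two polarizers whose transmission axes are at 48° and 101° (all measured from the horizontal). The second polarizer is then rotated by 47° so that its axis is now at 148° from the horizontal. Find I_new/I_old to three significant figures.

I_new/I_old ≈ 0.0833

Before rotation:
I₁ = I₀ cos²(48° − 0°) = I₀ cos²(48°) = 0.4477 I₀.
I₂ = I₁ cos²(101° − 48°) = 0.4477 I₀ · cos²(53°) = 0.1622 I₀.
After rotation:
I₁ = I₀ cos²(48° − 0°) = I₀ cos²(48°) = 0.4477 I₀.
Angle between axes 1 and 2: 80°. I₂ = 0.4477 I₀ · cos²(80°) = 0.0135 I₀.
Ratio = 0.0135 / 0.1622 = 0.08326.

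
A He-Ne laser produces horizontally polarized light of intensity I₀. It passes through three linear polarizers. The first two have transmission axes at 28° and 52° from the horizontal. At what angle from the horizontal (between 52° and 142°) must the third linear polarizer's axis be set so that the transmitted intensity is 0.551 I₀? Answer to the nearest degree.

I₁ = I₀ cos²(28° − 0°) = I₀ cos²(28°) = 0.7796 I₀.
I₂ = I₁ cos²(52° − 28°) = 0.7796 I₀ · cos²(24°) = 0.6506 I₀.
Need I₃/I₀ = 0.551, so cos²(θ − 52°) = 0.551 / 0.6506 = 0.8469.
θ − 52° = arccos(√0.8469) = 23.0°, giving θ ≈ 52 + 23.0 = 75.0°.

θ ≈ 75°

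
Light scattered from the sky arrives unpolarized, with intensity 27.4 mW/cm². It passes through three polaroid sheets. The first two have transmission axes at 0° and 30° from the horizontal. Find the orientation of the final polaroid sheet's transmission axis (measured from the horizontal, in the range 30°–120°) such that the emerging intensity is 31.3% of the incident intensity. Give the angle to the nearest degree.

θ ≈ 54°

Unpolarized light through the first polarizer → I₁ = ½ I₀, now polarized at 0°.
I₂ = I₁ cos²(30° − 0°) = 0.5 I₀ · cos²(30°) = 0.375 I₀.
Need I₃/I₀ = 0.313, so cos²(θ − 30°) = 0.313 / 0.375 = 0.8347.
θ − 30° = arccos(√0.8347) = 24.0°, giving θ ≈ 30 + 24.0 = 54.0°.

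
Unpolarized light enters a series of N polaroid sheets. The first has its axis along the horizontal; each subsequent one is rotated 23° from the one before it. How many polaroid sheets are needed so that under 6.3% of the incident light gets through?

First polarizer halves the unpolarized light: factor 1/2.
Each further stage multiplies by cos²(23°) = 0.8473.
After N polarizers: T = 0.5·0.8473^(N−1). Require T < 0.063 ⇒ N−1 > ln(0.063/0.5)/ln(0.8473) = 12.50, so N−1 ≥ 13 and N = 14.
Check: N=14 gives T = 0.05803 < 0.063; N=13 gives T = 0.06849.

N = 14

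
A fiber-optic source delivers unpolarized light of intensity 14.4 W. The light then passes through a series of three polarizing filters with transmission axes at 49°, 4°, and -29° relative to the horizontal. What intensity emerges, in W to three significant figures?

Unpolarized light through the first polarizer → I₁ = 14.4 W/2 = 7.2 W, polarized at 49°.
I₂ = I₁ · cos²(45°) = 7.2 · 0.5 = 3.6 W.
I₃ = I₂ · cos²(33°) = 3.6 · 0.7034 = 2.532 W.

I ≈ 2.53 W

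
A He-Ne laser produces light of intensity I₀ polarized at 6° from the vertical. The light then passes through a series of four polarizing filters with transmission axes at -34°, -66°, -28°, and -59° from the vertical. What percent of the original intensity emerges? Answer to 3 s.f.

By Malus's law, I₁ = I₀ cos²(-34° − 6°) = I₀ cos²(40°) = 0.5868 I₀.
I₂ = I₁ cos²(-66° + 34°) = 0.5868 I₀ · cos²(32°) = 0.422 I₀.
I₃ = I₂ cos²(-28° + 66°) = 0.422 I₀ · cos²(38°) = 0.2621 I₀.
I₄ = I₃ cos²(-59° + 28°) = 0.2621 I₀ · cos²(31°) = 0.1926 I₀.
That is 19.26% of the incident intensity.

≈ 19.3%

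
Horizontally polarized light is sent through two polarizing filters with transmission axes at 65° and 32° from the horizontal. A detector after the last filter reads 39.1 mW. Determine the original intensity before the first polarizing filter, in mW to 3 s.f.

I₁ = I₀ cos²(65° − 0°) = I₀ cos²(65°) = 0.1786 I₀.
I₂ = I₁ cos²(32° − 65°) = 0.1786 I₀ · cos²(33°) = 0.1256 I₀.
So 39.1 mW = 0.1256 I₀, giving I₀ = 39.1/0.1256 = 311.2 mW.

I₀ ≈ 311 mW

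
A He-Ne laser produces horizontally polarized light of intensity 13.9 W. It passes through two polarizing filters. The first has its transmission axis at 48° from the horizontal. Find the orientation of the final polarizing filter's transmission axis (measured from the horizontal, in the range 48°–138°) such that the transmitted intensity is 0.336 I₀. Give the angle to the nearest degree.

θ ≈ 78°

By Malus's law, I₁ = I₀ cos²(48° − 0°) = I₀ cos²(48°) = 0.4477 I₀.
Need I₂/I₀ = 0.336, so cos²(θ − 48°) = 0.336 / 0.4477 = 0.7504.
θ − 48° = arccos(√0.7504) = 30.0°, giving θ ≈ 48 + 30.0 = 78.0°.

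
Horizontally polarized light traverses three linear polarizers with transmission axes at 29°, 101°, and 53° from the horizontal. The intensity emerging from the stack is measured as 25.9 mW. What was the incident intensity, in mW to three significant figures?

I₀ ≈ 792 mW

By Malus's law, I₁ = I₀ cos²(29° − 0°) = I₀ cos²(29°) = 0.765 I₀.
I₂ = I₁ cos²(101° − 29°) = 0.765 I₀ · cos²(72°) = 0.07305 I₀.
I₃ = I₂ cos²(53° − 101°) = 0.07305 I₀ · cos²(48°) = 0.03271 I₀.
So 25.9 mW = 0.03271 I₀, giving I₀ = 25.9/0.03271 = 791.9 mW.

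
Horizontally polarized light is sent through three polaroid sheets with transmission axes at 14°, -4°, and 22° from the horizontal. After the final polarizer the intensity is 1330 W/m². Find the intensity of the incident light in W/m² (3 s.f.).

By Malus's law, I₁ = I₀ cos²(14° − 0°) = I₀ cos²(14°) = 0.9415 I₀.
I₂ = I₁ cos²(-4° − 14°) = 0.9415 I₀ · cos²(18°) = 0.8516 I₀.
I₃ = I₂ cos²(22° + 4°) = 0.8516 I₀ · cos²(26°) = 0.6879 I₀.
So 1330 W/m² = 0.6879 I₀, giving I₀ = 1330/0.6879 = 1933 W/m².

I₀ ≈ 1930 W/m²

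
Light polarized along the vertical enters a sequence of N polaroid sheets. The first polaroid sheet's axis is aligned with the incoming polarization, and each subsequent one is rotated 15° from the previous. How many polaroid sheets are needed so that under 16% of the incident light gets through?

N = 28

First polarizer is aligned with the polarization: full transmission.
Each further stage multiplies by cos²(15°) = 0.933.
After N polarizers: T = 0.933^(N−1). Require T < 0.16 ⇒ N−1 > ln(0.16)/ln(0.933) = 26.43, so N−1 ≥ 27 and N = 28.
Check: N=28 gives T = 0.1538 < 0.16; N=27 gives T = 0.1648.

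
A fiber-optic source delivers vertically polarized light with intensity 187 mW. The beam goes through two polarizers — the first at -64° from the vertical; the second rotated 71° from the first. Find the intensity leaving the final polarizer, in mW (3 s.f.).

By Malus's law, I₁ = 187 mW · cos²(64°) = 35.94 mW.
I₂ = I₁ · cos²(71°) = 35.94 · 0.106 = 3.809 mW.

I ≈ 3.81 mW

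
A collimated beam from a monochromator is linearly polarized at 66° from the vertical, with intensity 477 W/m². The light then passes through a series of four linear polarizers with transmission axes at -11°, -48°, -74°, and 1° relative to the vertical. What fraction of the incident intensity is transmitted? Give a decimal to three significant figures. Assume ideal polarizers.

I/I₀ ≈ 0.00175

I₁ = 477 W/m² · cos²(77°) = 24.14 W/m².
I₂ = I₁ · cos²(37°) = 24.14 · 0.6378 = 15.4 W/m².
I₃ = I₂ · cos²(26°) = 15.4 · 0.8078 = 12.44 W/m².
I₄ = I₃ · cos²(75°) = 12.44 · 0.06699 = 0.8331 W/m².
Transmitted fraction = 0.001747.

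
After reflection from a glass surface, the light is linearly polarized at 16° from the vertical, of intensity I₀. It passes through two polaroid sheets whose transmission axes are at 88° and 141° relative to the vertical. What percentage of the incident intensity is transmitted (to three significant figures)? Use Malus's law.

≈ 3.46%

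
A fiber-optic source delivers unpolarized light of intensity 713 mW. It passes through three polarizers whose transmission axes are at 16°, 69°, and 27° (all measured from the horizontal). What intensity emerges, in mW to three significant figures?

Unpolarized light through the first polarizer → I₁ = 713 mW/2 = 356.5 mW, polarized at 16°.
I₂ = I₁ · cos²(53°) = 356.5 · 0.3622 = 129.1 mW.
I₃ = I₂ · cos²(42°) = 129.1 · 0.5523 = 71.31 mW.

I ≈ 71.3 mW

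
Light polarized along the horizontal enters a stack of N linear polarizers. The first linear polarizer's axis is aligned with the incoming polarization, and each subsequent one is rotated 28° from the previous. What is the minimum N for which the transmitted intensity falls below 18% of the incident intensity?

First polarizer is aligned with the polarization: full transmission.
Each further stage multiplies by cos²(28°) = 0.7796.
After N polarizers: T = 0.7796^(N−1). Require T < 0.18 ⇒ N−1 > ln(0.18)/ln(0.7796) = 6.89, so N−1 ≥ 7 and N = 8.
Check: N=8 gives T = 0.175 < 0.18; N=7 gives T = 0.2245.

N = 8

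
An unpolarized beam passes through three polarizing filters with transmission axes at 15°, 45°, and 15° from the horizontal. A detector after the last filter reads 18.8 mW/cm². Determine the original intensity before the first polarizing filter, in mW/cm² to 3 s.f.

I₀ ≈ 66.8 mW/cm²

Unpolarized light through the first polarizer → I₁ = ½ I₀, now polarized at 15°.
I₂ = I₁ cos²(45° − 15°) = 0.5 I₀ · cos²(30°) = 0.375 I₀.
I₃ = I₂ cos²(15° − 45°) = 0.375 I₀ · cos²(30°) = 0.2813 I₀.
So 18.8 mW/cm² = 0.2813 I₀, giving I₀ = 18.8/0.2813 = 66.84 mW/cm².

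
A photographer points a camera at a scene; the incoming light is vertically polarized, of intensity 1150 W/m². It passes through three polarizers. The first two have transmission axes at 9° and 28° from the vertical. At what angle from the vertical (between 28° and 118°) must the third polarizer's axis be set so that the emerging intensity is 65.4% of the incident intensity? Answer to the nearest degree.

θ ≈ 58°

I₁ = I₀ cos²(9° − 0°) = I₀ cos²(9°) = 0.9755 I₀.
I₂ = I₁ cos²(28° − 9°) = 0.9755 I₀ · cos²(19°) = 0.8721 I₀.
Need I₃/I₀ = 0.654, so cos²(θ − 28°) = 0.654 / 0.8721 = 0.7499.
θ − 28° = arccos(√0.7499) = 30.0°, giving θ ≈ 28 + 30.0 = 58.0°.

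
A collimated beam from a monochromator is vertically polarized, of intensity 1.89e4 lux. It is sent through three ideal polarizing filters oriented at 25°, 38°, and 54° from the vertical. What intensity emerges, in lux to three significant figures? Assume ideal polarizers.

I₁ = 1.89e4 lux · cos²(25°) = 1.552e+04 lux.
I₂ = I₁ · cos²(13°) = 1.552e+04 · 0.9494 = 1.474e+04 lux.
I₃ = I₂ · cos²(16°) = 1.474e+04 · 0.924 = 1.362e+04 lux.

I ≈ 1.36e4 lux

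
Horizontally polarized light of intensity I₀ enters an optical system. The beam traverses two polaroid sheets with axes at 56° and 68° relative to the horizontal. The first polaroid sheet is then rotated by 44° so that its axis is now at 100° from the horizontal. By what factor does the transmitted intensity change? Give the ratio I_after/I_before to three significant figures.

Before rotation:
I₁ = I₀ cos²(56° − 0°) = I₀ cos²(56°) = 0.3127 I₀.
I₂ = I₁ cos²(68° − 56°) = 0.3127 I₀ · cos²(12°) = 0.2992 I₀.
After rotation:
I₁ = I₀ cos²(100° − 0°) = I₀ cos²(80°) = 0.03015 I₀.
I₂ = I₁ cos²(68° − 100°) = 0.03015 I₀ · cos²(32°) = 0.02169 I₀.
Ratio = 0.02169 / 0.2992 = 0.07249.

I_new/I_old ≈ 0.0725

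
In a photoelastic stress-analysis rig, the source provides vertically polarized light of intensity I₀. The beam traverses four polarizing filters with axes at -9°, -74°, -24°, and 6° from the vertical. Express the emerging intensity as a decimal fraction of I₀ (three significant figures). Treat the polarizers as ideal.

By Malus's law, I₁ = I₀ cos²(-9° − 0°) = I₀ cos²(9°) = 0.9755 I₀.
I₂ = I₁ cos²(-74° + 9°) = 0.9755 I₀ · cos²(65°) = 0.1742 I₀.
I₃ = I₂ cos²(-24° + 74°) = 0.1742 I₀ · cos²(50°) = 0.07199 I₀.
I₄ = I₃ cos²(6° + 24°) = 0.07199 I₀ · cos²(30°) = 0.05399 I₀.
Transmitted fraction = 0.05399.

≈ 0.0540 I₀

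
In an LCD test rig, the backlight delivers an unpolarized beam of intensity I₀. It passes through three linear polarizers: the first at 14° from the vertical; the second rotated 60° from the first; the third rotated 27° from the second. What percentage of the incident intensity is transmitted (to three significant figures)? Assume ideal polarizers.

≈ 9.92%

Unpolarized light through the first polarizer → I₁ = ½ I₀, now polarized at 14°.
I₂ = I₁ cos²(60°) = 0.5 · 0.25 I₀ = 0.125 I₀.
I₃ = I₂ cos²(27°) = 0.125 · 0.7939 I₀ = 0.09924 I₀.
That is 9.924% of the incident intensity.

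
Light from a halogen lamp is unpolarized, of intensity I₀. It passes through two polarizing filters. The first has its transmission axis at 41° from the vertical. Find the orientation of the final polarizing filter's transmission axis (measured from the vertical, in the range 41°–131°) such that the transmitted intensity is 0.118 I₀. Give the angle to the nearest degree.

θ ≈ 102°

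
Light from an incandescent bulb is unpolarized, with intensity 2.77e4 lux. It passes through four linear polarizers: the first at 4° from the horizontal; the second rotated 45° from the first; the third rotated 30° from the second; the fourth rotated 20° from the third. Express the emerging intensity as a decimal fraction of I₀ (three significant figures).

I/I₀ ≈ 0.166

Unpolarized light through the first polarizer → I₁ = 2.77e4 lux/2 = 1.385e+04 lux, polarized at 4°.
I₂ = I₁ · cos²(45°) = 1.385e+04 · 0.5 = 6925 lux.
I₃ = I₂ · cos²(30°) = 6925 · 0.75 = 5194 lux.
I₄ = I₃ · cos²(20°) = 5194 · 0.883 = 4586 lux.
Transmitted fraction = 0.1656.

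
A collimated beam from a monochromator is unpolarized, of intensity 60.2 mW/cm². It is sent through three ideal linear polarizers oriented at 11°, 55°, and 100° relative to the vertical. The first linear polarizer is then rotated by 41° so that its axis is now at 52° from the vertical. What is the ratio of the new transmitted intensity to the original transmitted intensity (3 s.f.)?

Before rotation:
Unpolarized light through the first polarizer → I₁ = ½ I₀, now polarized at 11°.
I₂ = I₁ cos²(55° − 11°) = 0.5 I₀ · cos²(44°) = 0.2587 I₀.
I₃ = I₂ cos²(100° − 55°) = 0.2587 I₀ · cos²(45°) = 0.1294 I₀.
After rotation:
Unpolarized light through the first polarizer → I₁ = ½ I₀, now polarized at 52°.
I₂ = I₁ cos²(55° − 52°) = 0.5 I₀ · cos²(3°) = 0.4986 I₀.
I₃ = I₂ cos²(100° − 55°) = 0.4986 I₀ · cos²(45°) = 0.2493 I₀.
Ratio = 0.2493 / 0.1294 = 1.927.

I_new/I_old ≈ 1.93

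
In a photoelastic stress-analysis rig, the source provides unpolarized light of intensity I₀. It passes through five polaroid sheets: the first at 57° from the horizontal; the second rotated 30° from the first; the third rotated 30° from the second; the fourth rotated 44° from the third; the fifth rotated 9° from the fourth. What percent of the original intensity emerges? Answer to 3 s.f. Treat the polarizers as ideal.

Unpolarized light through the first polarizer → I₁ = ½ I₀, now polarized at 57°.
I₂ = I₁ cos²(30°) = 0.5 · 0.75 I₀ = 0.375 I₀.
I₃ = I₂ cos²(30°) = 0.375 · 0.75 I₀ = 0.2813 I₀.
I₄ = I₃ cos²(44°) = 0.2813 · 0.5174 I₀ = 0.1455 I₀.
I₅ = I₄ cos²(9°) = 0.1455 · 0.9755 I₀ = 0.142 I₀.
That is 14.2% of the incident intensity.

≈ 14.2%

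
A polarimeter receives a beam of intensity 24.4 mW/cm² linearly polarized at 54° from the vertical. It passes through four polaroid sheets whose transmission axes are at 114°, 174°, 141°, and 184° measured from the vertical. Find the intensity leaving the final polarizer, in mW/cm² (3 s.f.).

I₁ = 24.4 mW/cm² · cos²(60°) = 6.1 mW/cm².
I₂ = I₁ · cos²(60°) = 6.1 · 0.25 = 1.525 mW/cm².
I₃ = I₂ · cos²(33°) = 1.525 · 0.7034 = 1.073 mW/cm².
I₄ = I₃ · cos²(43°) = 1.073 · 0.5349 = 0.5737 mW/cm².

I ≈ 0.574 mW/cm²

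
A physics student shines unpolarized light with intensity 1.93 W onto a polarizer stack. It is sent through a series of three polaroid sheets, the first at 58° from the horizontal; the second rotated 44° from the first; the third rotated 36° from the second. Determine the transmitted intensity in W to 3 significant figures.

I ≈ 0.327 W

Unpolarized light through the first polarizer → I₁ = 1.93 W/2 = 0.965 W, polarized at 58°.
I₂ = I₁ · cos²(44°) = 0.965 · 0.5174 = 0.4993 W.
I₃ = I₂ · cos²(36°) = 0.4993 · 0.6545 = 0.3268 W.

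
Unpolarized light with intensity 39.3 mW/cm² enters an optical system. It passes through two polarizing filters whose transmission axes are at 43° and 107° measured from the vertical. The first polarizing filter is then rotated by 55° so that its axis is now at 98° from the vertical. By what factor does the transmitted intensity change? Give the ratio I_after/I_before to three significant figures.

I_new/I_old ≈ 5.08

Before rotation:
Unpolarized light through the first polarizer → I₁ = ½ I₀, now polarized at 43°.
I₂ = I₁ cos²(107° − 43°) = 0.5 I₀ · cos²(64°) = 0.09608 I₀.
After rotation:
Unpolarized light through the first polarizer → I₁ = ½ I₀, now polarized at 98°.
I₂ = I₁ cos²(107° − 98°) = 0.5 I₀ · cos²(9°) = 0.4878 I₀.
Ratio = 0.4878 / 0.09608 = 5.076.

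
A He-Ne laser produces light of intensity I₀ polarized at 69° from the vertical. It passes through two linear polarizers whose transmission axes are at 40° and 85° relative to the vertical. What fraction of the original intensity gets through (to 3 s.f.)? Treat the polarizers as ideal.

≈ 0.382 I₀

I₁ = I₀ cos²(40° − 69°) = I₀ cos²(29°) = 0.765 I₀.
I₂ = I₁ cos²(85° − 40°) = 0.765 I₀ · cos²(45°) = 0.3825 I₀.
Transmitted fraction = 0.3825.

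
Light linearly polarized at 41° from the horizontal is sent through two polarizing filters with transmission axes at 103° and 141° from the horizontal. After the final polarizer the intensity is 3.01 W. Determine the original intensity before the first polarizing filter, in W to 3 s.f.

I₀ ≈ 22.0 W

By Malus's law, I₁ = I₀ cos²(103° − 41°) = I₀ cos²(62°) = 0.2204 I₀.
I₂ = I₁ cos²(141° − 103°) = 0.2204 I₀ · cos²(38°) = 0.1369 I₀.
So 3.01 W = 0.1369 I₀, giving I₀ = 3.01/0.1369 = 21.99 W.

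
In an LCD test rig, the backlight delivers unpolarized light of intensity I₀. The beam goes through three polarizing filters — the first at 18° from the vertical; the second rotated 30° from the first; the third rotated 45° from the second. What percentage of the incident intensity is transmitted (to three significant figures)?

Unpolarized light through the first polarizer → I₁ = ½ I₀, now polarized at 18°.
I₂ = I₁ cos²(30°) = 0.5 · 0.75 I₀ = 0.375 I₀.
I₃ = I₂ cos²(45°) = 0.375 · 0.5 I₀ = 0.1875 I₀.
That is 18.75% of the incident intensity.

≈ 18.8%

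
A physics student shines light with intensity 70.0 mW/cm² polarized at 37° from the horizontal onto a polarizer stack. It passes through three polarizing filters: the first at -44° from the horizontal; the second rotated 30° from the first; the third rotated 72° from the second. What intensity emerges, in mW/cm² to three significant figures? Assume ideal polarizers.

I ≈ 0.123 mW/cm²

By Malus's law, I₁ = 70.0 mW/cm² · cos²(81°) = 1.713 mW/cm².
I₂ = I₁ · cos²(30°) = 1.713 · 0.75 = 1.285 mW/cm².
I₃ = I₂ · cos²(72°) = 1.285 · 0.09549 = 0.1227 mW/cm².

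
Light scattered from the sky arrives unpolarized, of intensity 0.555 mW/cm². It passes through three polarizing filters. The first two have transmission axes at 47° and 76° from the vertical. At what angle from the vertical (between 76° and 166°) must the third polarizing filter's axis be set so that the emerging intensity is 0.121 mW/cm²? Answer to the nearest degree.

θ ≈ 117°

Unpolarized light through the first polarizer → I₁ = ½ I₀, now polarized at 47°.
I₂ = I₁ cos²(76° − 47°) = 0.5 I₀ · cos²(29°) = 0.3825 I₀.
Target fraction: 0.121 / 0.555 mW/cm² = 0.218 of I₀.
Need I₃/I₀ = 0.218, so cos²(θ − 76°) = 0.218 / 0.3825 = 0.57.
θ − 76° = arccos(√0.57) = 41.0°, giving θ ≈ 76 + 41.0 = 117.0°.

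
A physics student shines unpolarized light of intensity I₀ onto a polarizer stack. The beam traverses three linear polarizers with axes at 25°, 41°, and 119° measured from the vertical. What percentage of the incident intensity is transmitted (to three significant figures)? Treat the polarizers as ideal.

Unpolarized light through the first polarizer → I₁ = ½ I₀, now polarized at 25°.
I₂ = I₁ cos²(41° − 25°) = 0.5 I₀ · cos²(16°) = 0.462 I₀.
I₃ = I₂ cos²(119° − 41°) = 0.462 I₀ · cos²(78°) = 0.01997 I₀.
That is 1.997% of the incident intensity.

≈ 2.00%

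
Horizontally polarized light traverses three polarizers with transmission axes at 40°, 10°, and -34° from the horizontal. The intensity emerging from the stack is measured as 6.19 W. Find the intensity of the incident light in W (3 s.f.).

I₀ ≈ 27.2 W

By Malus's law, I₁ = I₀ cos²(40° − 0°) = I₀ cos²(40°) = 0.5868 I₀.
I₂ = I₁ cos²(10° − 40°) = 0.5868 I₀ · cos²(30°) = 0.4401 I₀.
I₃ = I₂ cos²(-34° − 10°) = 0.4401 I₀ · cos²(44°) = 0.2277 I₀.
So 6.19 W = 0.2277 I₀, giving I₀ = 6.19/0.2277 = 27.18 W.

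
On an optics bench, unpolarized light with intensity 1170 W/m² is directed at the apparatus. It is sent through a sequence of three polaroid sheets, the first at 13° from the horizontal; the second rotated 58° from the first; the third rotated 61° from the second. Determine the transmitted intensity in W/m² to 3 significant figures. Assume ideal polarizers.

I ≈ 38.6 W/m²

Unpolarized light through the first polarizer → I₁ = 1170 W/m²/2 = 585 W/m², polarized at 13°.
I₂ = I₁ · cos²(58°) = 585 · 0.2808 = 164.3 W/m².
I₃ = I₂ · cos²(61°) = 164.3 · 0.235 = 38.61 W/m².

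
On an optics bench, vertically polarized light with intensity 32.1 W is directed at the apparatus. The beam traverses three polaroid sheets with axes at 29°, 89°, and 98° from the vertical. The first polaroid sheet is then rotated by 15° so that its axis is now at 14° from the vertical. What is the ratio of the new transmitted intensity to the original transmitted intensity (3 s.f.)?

I_new/I_old ≈ 0.330

Before rotation:
I₁ = I₀ cos²(29° − 0°) = I₀ cos²(29°) = 0.765 I₀.
I₂ = I₁ cos²(89° − 29°) = 0.765 I₀ · cos²(60°) = 0.1912 I₀.
I₃ = I₂ cos²(98° − 89°) = 0.1912 I₀ · cos²(9°) = 0.1866 I₀.
After rotation:
I₁ = I₀ cos²(14° − 0°) = I₀ cos²(14°) = 0.9415 I₀.
I₂ = I₁ cos²(89° − 14°) = 0.9415 I₀ · cos²(75°) = 0.06307 I₀.
I₃ = I₂ cos²(98° − 89°) = 0.06307 I₀ · cos²(9°) = 0.06152 I₀.
Ratio = 0.06152 / 0.1866 = 0.3298.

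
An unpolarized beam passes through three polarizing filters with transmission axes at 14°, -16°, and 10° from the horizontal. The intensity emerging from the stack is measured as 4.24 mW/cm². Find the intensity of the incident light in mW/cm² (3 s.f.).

I₀ ≈ 14.0 mW/cm²

Unpolarized light through the first polarizer → I₁ = ½ I₀, now polarized at 14°.
I₂ = I₁ cos²(-16° − 14°) = 0.5 I₀ · cos²(30°) = 0.375 I₀.
I₃ = I₂ cos²(10° + 16°) = 0.375 I₀ · cos²(26°) = 0.3029 I₀.
So 4.24 mW/cm² = 0.3029 I₀, giving I₀ = 4.24/0.3029 = 14 mW/cm².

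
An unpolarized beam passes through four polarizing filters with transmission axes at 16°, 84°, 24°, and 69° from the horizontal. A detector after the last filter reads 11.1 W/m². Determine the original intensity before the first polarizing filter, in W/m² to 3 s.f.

I₀ ≈ 1270 W/m²

Unpolarized light through the first polarizer → I₁ = ½ I₀, now polarized at 16°.
I₂ = I₁ cos²(84° − 16°) = 0.5 I₀ · cos²(68°) = 0.07017 I₀.
I₃ = I₂ cos²(24° − 84°) = 0.07017 I₀ · cos²(60°) = 0.01754 I₀.
I₄ = I₃ cos²(69° − 24°) = 0.01754 I₀ · cos²(45°) = 0.008771 I₀.
So 11.1 W/m² = 0.008771 I₀, giving I₀ = 11.1/0.008771 = 1266 W/m².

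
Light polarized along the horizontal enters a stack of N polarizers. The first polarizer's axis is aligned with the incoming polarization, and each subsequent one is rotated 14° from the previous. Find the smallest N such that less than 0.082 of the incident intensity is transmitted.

N = 43

First polarizer is aligned with the polarization: full transmission.
Each further stage multiplies by cos²(14°) = 0.9415.
After N polarizers: T = 0.9415^(N−1). Require T < 0.082 ⇒ N−1 > ln(0.082)/ln(0.9415) = 41.47, so N−1 ≥ 42 and N = 43.
Check: N=43 gives T = 0.07942 < 0.082; N=42 gives T = 0.08436.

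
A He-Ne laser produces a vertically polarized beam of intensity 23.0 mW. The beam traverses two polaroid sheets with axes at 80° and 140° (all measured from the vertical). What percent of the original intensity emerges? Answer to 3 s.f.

≈ 0.754%

I₁ = 23.0 mW · cos²(80°) = 0.6935 mW.
I₂ = I₁ · cos²(60°) = 0.6935 · 0.25 = 0.1734 mW.
That is 0.7538% of the incident intensity.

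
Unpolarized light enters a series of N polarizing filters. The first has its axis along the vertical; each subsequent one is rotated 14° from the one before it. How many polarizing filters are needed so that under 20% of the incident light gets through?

N = 17

First polarizer halves the unpolarized light: factor 1/2.
Each further stage multiplies by cos²(14°) = 0.9415.
After N polarizers: T = 0.5·0.9415^(N−1). Require T < 0.20 ⇒ N−1 > ln(0.20/0.5)/ln(0.9415) = 15.19, so N−1 ≥ 16 and N = 17.
Check: N=17 gives T = 0.1905 < 0.20; N=16 gives T = 0.2023.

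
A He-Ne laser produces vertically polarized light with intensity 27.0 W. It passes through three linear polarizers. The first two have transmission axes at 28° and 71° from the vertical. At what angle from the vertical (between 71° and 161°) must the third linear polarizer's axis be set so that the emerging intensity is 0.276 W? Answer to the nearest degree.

I₁ = I₀ cos²(28° − 0°) = I₀ cos²(28°) = 0.7796 I₀.
I₂ = I₁ cos²(71° − 28°) = 0.7796 I₀ · cos²(43°) = 0.417 I₀.
Target fraction: 0.276 / 27.0 W = 0.01022 of I₀.
Need I₃/I₀ = 0.01022, so cos²(θ − 71°) = 0.01022 / 0.417 = 0.02451.
θ − 71° = arccos(√0.02451) = 81.0°, giving θ ≈ 71 + 81.0 = 152.0°.

θ ≈ 152°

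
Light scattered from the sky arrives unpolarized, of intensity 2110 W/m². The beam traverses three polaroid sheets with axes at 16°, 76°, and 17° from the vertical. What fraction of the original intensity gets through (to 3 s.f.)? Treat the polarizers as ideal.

Unpolarized light through the first polarizer → I₁ = 2110 W/m²/2 = 1055 W/m², polarized at 16°.
I₂ = I₁ · cos²(60°) = 1055 · 0.25 = 263.8 W/m².
I₃ = I₂ · cos²(59°) = 263.8 · 0.2653 = 69.96 W/m².
Transmitted fraction = 0.03316.

I/I₀ ≈ 0.0332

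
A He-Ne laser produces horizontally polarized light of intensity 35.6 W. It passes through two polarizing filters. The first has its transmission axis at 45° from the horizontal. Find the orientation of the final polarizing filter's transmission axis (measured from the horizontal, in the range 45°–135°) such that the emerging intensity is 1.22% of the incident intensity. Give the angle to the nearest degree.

θ ≈ 126°

I₁ = I₀ cos²(45° − 0°) = I₀ cos²(45°) = 0.5 I₀.
Need I₂/I₀ = 0.0122, so cos²(θ − 45°) = 0.0122 / 0.5 = 0.0244.
θ − 45° = arccos(√0.0244) = 81.0°, giving θ ≈ 45 + 81.0 = 126.0°.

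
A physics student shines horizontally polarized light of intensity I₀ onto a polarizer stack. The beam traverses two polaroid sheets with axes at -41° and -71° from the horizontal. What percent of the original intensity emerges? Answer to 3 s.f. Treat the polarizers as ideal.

≈ 42.7%

By Malus's law, I₁ = I₀ cos²(-41° − 0°) = I₀ cos²(41°) = 0.5696 I₀.
I₂ = I₁ cos²(-71° + 41°) = 0.5696 I₀ · cos²(30°) = 0.4272 I₀.
That is 42.72% of the incident intensity.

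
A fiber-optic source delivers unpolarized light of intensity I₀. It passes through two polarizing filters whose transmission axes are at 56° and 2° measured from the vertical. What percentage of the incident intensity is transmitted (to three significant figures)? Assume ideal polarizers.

Unpolarized light through the first polarizer → I₁ = ½ I₀, now polarized at 56°.
I₂ = I₁ cos²(2° − 56°) = 0.5 I₀ · cos²(54°) = 0.1727 I₀.
That is 17.27% of the incident intensity.

≈ 17.3%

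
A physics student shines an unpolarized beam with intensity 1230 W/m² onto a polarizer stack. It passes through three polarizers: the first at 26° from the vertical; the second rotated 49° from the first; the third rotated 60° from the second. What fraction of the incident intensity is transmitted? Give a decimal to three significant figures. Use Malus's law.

Unpolarized light through the first polarizer → I₁ = 1230 W/m²/2 = 615 W/m², polarized at 26°.
I₂ = I₁ · cos²(49°) = 615 · 0.4304 = 264.7 W/m².
I₃ = I₂ · cos²(60°) = 264.7 · 0.25 = 66.18 W/m².
Transmitted fraction = 0.0538.

I/I₀ ≈ 0.0538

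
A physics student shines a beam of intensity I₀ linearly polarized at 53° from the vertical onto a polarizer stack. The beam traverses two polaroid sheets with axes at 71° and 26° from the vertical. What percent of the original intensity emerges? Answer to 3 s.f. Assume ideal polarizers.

By Malus's law, I₁ = I₀ cos²(71° − 53°) = I₀ cos²(18°) = 0.9045 I₀.
I₂ = I₁ cos²(26° − 71°) = 0.9045 I₀ · cos²(45°) = 0.4523 I₀.
That is 45.23% of the incident intensity.

≈ 45.2%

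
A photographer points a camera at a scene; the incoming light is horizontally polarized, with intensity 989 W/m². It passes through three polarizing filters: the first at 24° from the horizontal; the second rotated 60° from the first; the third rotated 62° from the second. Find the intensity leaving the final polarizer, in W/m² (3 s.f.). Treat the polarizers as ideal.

I₁ = 989 W/m² · cos²(24°) = 825.4 W/m².
I₂ = I₁ · cos²(60°) = 825.4 · 0.25 = 206.3 W/m².
I₃ = I₂ · cos²(62°) = 206.3 · 0.2204 = 45.48 W/m².

I ≈ 45.5 W/m²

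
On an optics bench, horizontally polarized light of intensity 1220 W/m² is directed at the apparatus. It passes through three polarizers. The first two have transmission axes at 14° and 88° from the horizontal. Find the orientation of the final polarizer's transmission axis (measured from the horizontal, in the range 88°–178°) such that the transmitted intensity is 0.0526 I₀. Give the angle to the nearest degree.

θ ≈ 119°

I₁ = I₀ cos²(14° − 0°) = I₀ cos²(14°) = 0.9415 I₀.
I₂ = I₁ cos²(88° − 14°) = 0.9415 I₀ · cos²(74°) = 0.07153 I₀.
Need I₃/I₀ = 0.0526, so cos²(θ − 88°) = 0.0526 / 0.07153 = 0.7354.
θ − 88° = arccos(√0.7354) = 31.0°, giving θ ≈ 88 + 31.0 = 119.0°.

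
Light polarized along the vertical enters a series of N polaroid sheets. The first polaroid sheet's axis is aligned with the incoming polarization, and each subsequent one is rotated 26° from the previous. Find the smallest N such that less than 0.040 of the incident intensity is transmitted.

First polarizer is aligned with the polarization: full transmission.
Each further stage multiplies by cos²(26°) = 0.8078.
After N polarizers: T = 0.8078^(N−1). Require T < 0.040 ⇒ N−1 > ln(0.040)/ln(0.8078) = 15.08, so N−1 ≥ 16 and N = 17.
Check: N=17 gives T = 0.03289 < 0.040; N=16 gives T = 0.04072.

N = 17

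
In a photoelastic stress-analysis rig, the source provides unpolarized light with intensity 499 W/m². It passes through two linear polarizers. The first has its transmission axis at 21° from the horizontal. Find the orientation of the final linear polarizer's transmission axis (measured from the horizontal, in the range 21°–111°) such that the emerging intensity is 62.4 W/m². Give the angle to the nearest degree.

θ ≈ 81°

Unpolarized light through the first polarizer → I₁ = ½ I₀, now polarized at 21°.
Target fraction: 62.4 / 499 W/m² = 0.1251 of I₀.
Need I₂/I₀ = 0.1251, so cos²(θ − 21°) = 0.1251 / 0.5 = 0.2501.
θ − 21° = arccos(√0.2501) = 60.0°, giving θ ≈ 21 + 60.0 = 81.0°.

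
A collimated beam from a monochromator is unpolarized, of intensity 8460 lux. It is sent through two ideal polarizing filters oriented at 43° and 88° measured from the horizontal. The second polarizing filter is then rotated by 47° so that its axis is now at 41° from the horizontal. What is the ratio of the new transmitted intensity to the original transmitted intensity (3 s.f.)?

I_new/I_old ≈ 2.00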